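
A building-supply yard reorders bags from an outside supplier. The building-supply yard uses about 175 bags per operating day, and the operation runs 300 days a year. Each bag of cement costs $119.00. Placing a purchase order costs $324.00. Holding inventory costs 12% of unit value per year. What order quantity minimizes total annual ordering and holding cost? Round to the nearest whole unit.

Annual demand D = 175 × 300 = 52,500.
Holding cost H = 0.12 × $119.00 = $14.2800 per unit per year.
EOQ = √(2DS / H) = √(2 × 52,500 × 324 / 14.28).
= √(34,020,000 / 14.28) = √2,382,352.9412 ≈ 1543.487.

Q* ≈ 1,543 bags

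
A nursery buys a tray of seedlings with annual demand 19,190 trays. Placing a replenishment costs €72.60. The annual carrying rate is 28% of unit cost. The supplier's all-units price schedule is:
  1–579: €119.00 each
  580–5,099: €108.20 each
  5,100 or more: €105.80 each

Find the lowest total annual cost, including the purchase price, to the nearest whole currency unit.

Holding cost per unit per year at price C is H = 0.28·C.
Candidates are each tier's EOQ (if it falls in that tier) and each price-break quantity.
EOQ at €119.00 = 289.2 (feasible in tier 1): TC = 19,190×€119.00 + (19,190/289.2)×72.6 + (289.2/2)×0.28×€119.00 = €2,293,245.48.
EOQ at €108.20 = 303.3 < 580, so use break Q=580: TC = 19,190×€108.20 + (19,190/580.0)×72.6 + (580.0/2)×0.28×€108.20 = €2,087,545.90.
EOQ at €105.80 = 306.7 < 5100, so use break Q=5100: TC = 19,190×€105.80 + (19,190/5100.0)×72.6 + (5100.0/2)×0.28×€105.80 = €2,106,116.38.
Lowest total cost among the candidates is at Q = 580.0.

TC* ≈ €2,087,546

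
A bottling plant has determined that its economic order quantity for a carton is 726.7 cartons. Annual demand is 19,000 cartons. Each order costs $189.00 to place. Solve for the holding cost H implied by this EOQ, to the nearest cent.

H ≈ $13.60

Invert the EOQ relation Q*² = 2DS/H.
From Q* = √(2DS/H): H = 2DS / Q*² = 2 × 19,000 × 189 / 726.7² = 13.5999.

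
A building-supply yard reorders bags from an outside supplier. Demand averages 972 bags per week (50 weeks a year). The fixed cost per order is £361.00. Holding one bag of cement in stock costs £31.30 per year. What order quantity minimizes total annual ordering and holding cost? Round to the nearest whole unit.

Q* ≈ 1,059 bags

Annual demand D = 972 × 50 = 48,600.
EOQ = √(2DS / H) = √(2 × 48,600 × 361 / 31.3).
= √(35,089,200 / 31.3) = √1,121,060.7029 ≈ 1058.802.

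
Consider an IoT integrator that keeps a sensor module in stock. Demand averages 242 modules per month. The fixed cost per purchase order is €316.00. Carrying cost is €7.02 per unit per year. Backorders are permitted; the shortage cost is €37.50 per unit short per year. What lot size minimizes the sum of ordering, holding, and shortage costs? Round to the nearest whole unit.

Annual demand D = 242 × 12 = 2,904.
With planned backorders, Q* = √(2DS/H) · √((H+B)/B).
√(2DS/H) = √(2 × 2,904 × 316 / 7.02) = 511.315.
√((H+B)/B) = √((7.02+37.5)/37.5) = 1.0896.
Q* ≈ 557.122.

Q* ≈ 557 modules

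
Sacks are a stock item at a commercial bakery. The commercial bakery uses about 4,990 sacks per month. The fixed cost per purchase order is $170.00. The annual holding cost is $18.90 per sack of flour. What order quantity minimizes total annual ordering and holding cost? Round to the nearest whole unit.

Q* ≈ 1,038 sacks

Annual demand D = 4,990 × 12 = 59,880.
EOQ = √(2DS / H) = √(2 × 59,880 × 170 / 18.9).
= √(20,359,200 / 18.9) = √1,077,206.3492 ≈ 1037.886.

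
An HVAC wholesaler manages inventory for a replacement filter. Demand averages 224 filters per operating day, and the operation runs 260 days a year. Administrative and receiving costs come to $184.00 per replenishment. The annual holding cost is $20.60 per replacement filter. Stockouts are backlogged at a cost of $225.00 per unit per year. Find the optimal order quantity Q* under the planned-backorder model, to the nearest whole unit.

Q* ≈ 1,066 filters

Annual demand D = 224 × 260 = 58,240.
With planned backorders, Q* = √(2DS/H) · √((H+B)/B).
√(2DS/H) = √(2 × 58,240 × 184 / 20.6) = 1020.002.
√((H+B)/B) = √((20.6+225)/225) = 1.0448.
Q* ≈ 1065.673.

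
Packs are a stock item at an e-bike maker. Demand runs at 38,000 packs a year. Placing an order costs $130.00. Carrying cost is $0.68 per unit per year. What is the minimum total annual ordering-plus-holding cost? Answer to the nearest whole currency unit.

The optimal lot size = √(2DS/H) = √(2 × 38,000 × 130 / 0.68) ≈ 3811.75.
At Q*, ordering cost (D/Q*)S equals holding cost (Q*/2)H, each = √(DSH/2).
Minimum total = √(2DSH) = √(2 × 38,000 × 130 × 0.68) ≈ 2591.988.

TC* ≈ $2,592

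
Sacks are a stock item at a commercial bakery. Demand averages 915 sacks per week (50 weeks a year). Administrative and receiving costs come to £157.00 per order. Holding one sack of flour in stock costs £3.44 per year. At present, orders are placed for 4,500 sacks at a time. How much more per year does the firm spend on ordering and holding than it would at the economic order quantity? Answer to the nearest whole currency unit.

Annual demand D = 915 × 50 = 45,750.
EOQ = √(2DS/H) = √(2 × 45,750 × 157 / 3.44) ≈ 2043.53.
Cost at Q* = (D/Q*)S + (Q*/2)H = √(2DSH) ≈ £7,029.75.
Cost at Q = 4,500: (45,750/4,500)×157 + (4,500/2)×3.44 = £1,596.17 + £7,740.00 = £9,336.17.
Excess = £9,336.17 − £7,029.75 = £2,306.42.

Extra cost ≈ £2,306 per year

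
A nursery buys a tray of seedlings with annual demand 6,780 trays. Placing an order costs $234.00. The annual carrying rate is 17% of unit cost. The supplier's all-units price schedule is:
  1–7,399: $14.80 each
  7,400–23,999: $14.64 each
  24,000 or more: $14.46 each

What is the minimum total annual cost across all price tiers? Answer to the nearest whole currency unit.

TC* ≈ $103,169

Holding cost per unit per year at price C is H = 0.17·C.
Candidates are each tier's EOQ (if it falls in that tier) and each price-break quantity.
EOQ at $14.80 = 1123.0 (feasible in tier 1): TC = 6,780×$14.80 + (6,780/1123.0)×234 + (1123.0/2)×0.17×$14.80 = $103,169.49.
EOQ at $14.64 = 1129.1 < 7400, so use break Q=7400: TC = 6,780×$14.64 + (6,780/7400.0)×234 + (7400.0/2)×0.17×$14.64 = $108,682.15.
EOQ at $14.46 = 1136.1 < 24000, so use break Q=24000: TC = 6,780×$14.46 + (6,780/24000.0)×234 + (24000.0/2)×0.17×$14.46 = $127,603.31.
Lowest total cost among the candidates is at Q = 1123.0.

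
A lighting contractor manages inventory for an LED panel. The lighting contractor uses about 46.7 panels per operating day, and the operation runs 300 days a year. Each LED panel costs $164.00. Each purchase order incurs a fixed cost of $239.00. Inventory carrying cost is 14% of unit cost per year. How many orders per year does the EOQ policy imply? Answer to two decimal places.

N ≈ 25.94 orders per year

Annual demand D = 46.7 × 300 = 14,010.
Holding cost H = 0.14 × $164.00 = $22.9600 per unit per year.
EOQ = √(2DS/H) = √(2 × 14,010 × 239 / 22.96) ≈ 540.07.
Orders per year = D / Q* = 14,010 / 540.07 ≈ 25.941.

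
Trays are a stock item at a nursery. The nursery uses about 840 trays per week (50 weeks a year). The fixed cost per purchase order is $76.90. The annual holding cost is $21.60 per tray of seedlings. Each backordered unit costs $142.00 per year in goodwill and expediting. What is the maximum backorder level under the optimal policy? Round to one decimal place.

S* ≈ 77.5 trays

Annual demand D = 840 × 50 = 42,000.
With planned backorders, Q* = √(2DS/H) · √((H+B)/B).
√(2DS/H) = √(2 × 42,000 × 76.9 / 21.6) = 546.860.
√((H+B)/B) = √((21.6+142)/142) = 1.0734.
Q* ≈ 586.980.
S* = Q* · H/(H+B) = 586.980 × 21.6/163.6 ≈ 77.499.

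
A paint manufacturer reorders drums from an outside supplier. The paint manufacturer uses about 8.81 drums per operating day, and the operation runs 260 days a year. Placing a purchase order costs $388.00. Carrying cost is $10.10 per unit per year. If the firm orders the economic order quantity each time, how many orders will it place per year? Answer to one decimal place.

Annual demand D = 8.81 × 260 = 2,290.6.
The optimal lot size = √(2DS/H) = √(2 × 2,290.6 × 388 / 10.1) ≈ 419.51.
Orders per year = D / Q* = 2,290.6 / 419.51 ≈ 5.460.

N ≈ 5.5 orders per year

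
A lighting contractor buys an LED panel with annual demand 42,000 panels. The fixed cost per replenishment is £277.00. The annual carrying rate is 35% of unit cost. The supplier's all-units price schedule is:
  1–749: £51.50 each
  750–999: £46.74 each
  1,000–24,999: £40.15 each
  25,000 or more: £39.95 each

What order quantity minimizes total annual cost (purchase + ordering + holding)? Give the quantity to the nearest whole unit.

Q* ≈ 1,287 panels

Holding cost per unit per year at price C is H = 0.35·C.
For each price level, check whether its EOQ is feasible; otherwise the best quantity at that price is the breakpoint.
Tier 1 (£51.50): EOQ = 1136.2 exceeds tier's upper bound 749, so this tier is dominated.
Tier 2 (£46.74): EOQ = 1192.6 exceeds tier's upper bound 999, so this tier is dominated.
EOQ at £40.15 = 1286.8 (feasible in tier 3): TC = 42,000×£40.15 + (42,000/1286.8)×277 + (1286.8/2)×0.35×£40.15 = £1,704,382.41.
EOQ at £39.95 = 1290.0 < 25000, so use break Q=25000: TC = 42,000×£39.95 + (42,000/25000.0)×277 + (25000.0/2)×0.35×£39.95 = £1,853,146.61.
Lowest total cost is £1,704,382.41 at Q = 1286.8.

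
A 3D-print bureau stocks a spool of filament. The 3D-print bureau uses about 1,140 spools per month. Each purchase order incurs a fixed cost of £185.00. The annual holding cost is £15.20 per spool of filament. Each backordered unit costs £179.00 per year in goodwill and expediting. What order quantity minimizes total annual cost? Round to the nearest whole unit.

Annual demand D = 1,140 × 12 = 13,680.
With planned backorders, Q* = √(2DS/H) · √((H+B)/B).
√(2DS/H) = √(2 × 13,680 × 185 / 15.2) = 577.062.
√((H+B)/B) = √((15.2+179)/179) = 1.0416.
Q* ≈ 601.063.

Q* ≈ 601 spools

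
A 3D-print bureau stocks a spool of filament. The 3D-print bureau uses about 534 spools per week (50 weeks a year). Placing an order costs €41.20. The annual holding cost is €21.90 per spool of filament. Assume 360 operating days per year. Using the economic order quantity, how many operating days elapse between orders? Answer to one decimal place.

T ≈ 4.3 days

Annual demand D = 534 × 50 = 26,700.
Q* = √(2DS/H) = √(2 × 26,700 × 41.2 / 21.9) ≈ 316.95.
Cycle time = Q*/D × 360 = 316.95 / 26,700 × 360 ≈ 4.274 days.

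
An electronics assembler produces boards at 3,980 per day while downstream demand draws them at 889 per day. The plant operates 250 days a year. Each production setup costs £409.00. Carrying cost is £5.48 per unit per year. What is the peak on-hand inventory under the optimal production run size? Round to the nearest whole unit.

I_max ≈ 5,076 boards

Annual demand D = 889 × 250 = 222,250.
Production build-up factor (1 − d/p) = 1 − 889/3,980 = 0.7766.
Q* = √(2DS / (H(1 − d/p))) = √(2 × 222,250 × 409 / (5.48 × 0.7766)).
= √(181,800,500 / 4.2559) ≈ 6535.808.
Maximum inventory = Q*(1 − d/p) = 6535.808 × 0.7766 ≈ 5075.925.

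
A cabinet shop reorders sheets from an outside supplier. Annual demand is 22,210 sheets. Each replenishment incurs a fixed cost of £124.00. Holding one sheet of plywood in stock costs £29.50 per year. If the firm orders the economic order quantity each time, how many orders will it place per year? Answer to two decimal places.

Q* = √(2DS/H) = √(2 × 22,210 × 124 / 29.5) ≈ 432.10.
Orders per year = D / Q* = 22,210 / 432.10 ≈ 51.400.

N ≈ 51.40 orders per year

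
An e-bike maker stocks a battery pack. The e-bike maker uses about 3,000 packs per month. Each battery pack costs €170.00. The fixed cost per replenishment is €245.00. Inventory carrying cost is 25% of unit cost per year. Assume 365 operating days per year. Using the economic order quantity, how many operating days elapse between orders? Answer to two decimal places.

T ≈ 6.53 days

Annual demand D = 3,000 × 12 = 36,000.
Holding cost H = 0.25 × €170.00 = €42.5000 per unit per year.
Q* = √(2DS/H) = √(2 × 36,000 × 245 / 42.5) ≈ 644.25.
Cycle time = Q*/D × 365 = 644.25 / 36,000 × 365 ≈ 6.532 days.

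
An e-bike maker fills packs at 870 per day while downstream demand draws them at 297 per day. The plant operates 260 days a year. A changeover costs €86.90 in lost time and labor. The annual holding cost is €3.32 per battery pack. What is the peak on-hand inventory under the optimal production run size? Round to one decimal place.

I_max ≈ 1,631.7 packs

Annual demand D = 297 × 260 = 77,220.
Production build-up factor (1 − d/p) = 1 − 297/870 = 0.6586.
Q* = √(2DS / (H(1 − d/p))) = √(2 × 77,220 × 86.9 / (3.32 × 0.6586)).
= √(13,420,836 / 2.1866) ≈ 2477.440.
Maximum inventory = Q*(1 − d/p) = 2477.440 × 0.6586 ≈ 1631.693.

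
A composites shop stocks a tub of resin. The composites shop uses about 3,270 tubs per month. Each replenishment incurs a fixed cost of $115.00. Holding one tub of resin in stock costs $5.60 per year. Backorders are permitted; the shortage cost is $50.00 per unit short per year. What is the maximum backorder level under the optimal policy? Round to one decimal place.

Annual demand D = 3,270 × 12 = 39,240.
With planned backorders, Q* = √(2DS/H) · √((H+B)/B).
√(2DS/H) = √(2 × 39,240 × 115 / 5.6) = 1269.505.
√((H+B)/B) = √((5.6+50)/50) = 1.0545.
Q* ≈ 1338.711.
S* = Q* · H/(H+B) = 1338.711 × 5.6/55.6 ≈ 134.834.

S* ≈ 134.8 tubs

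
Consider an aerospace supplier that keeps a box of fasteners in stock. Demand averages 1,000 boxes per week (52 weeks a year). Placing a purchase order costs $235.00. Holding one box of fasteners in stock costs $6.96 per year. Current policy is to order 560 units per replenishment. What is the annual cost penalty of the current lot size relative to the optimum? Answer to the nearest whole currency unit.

Annual demand D = 1,000 × 52 = 52,000.
EOQ = √(2DS/H) = √(2 × 52,000 × 235 / 6.96) ≈ 1873.90.
Cost at Q* = (D/Q*)S + (Q*/2)H = √(2DSH) ≈ $13,042.33.
Cost at Q = 560: (52,000/560)×235 + (560/2)×6.96 = $21,821.43 + $1,948.80 = $23,770.23.
Excess = $23,770.23 − $13,042.33 = $10,727.90.

Extra cost ≈ $10,728 per year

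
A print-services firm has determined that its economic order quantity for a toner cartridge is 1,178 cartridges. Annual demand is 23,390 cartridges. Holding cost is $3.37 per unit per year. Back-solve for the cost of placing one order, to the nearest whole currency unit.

S ≈ $100

The basic EOQ model gives Q* = √(2DS/H); rearrange for the unknown.
From Q* = √(2DS/H): S = Q*²H / (2D) = 1,178² × 3.37 / (2 × 23,390) = 99.9678.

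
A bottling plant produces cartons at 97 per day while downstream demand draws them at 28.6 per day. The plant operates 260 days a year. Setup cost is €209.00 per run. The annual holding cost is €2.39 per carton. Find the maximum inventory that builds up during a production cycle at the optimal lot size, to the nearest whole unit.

Annual demand D = 28.6 × 260 = 7,436.
Production build-up factor (1 − d/p) = 1 − 28.6/97 = 0.7052.
Q* = √(2DS / (H(1 − d/p))) = √(2 × 7,436 × 209 / (2.39 × 0.7052)).
= √(3,108,248 / 1.6853) ≈ 1358.053.
Maximum inventory = Q*(1 − d/p) = 1358.053 × 0.7052 ≈ 957.637.

I_max ≈ 958 cartons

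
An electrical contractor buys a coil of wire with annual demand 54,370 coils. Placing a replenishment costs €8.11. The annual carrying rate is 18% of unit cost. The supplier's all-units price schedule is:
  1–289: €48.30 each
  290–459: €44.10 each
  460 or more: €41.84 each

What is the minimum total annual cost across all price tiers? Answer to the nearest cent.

Holding cost per unit per year at price C is H = 0.18·C.
For each price level, check whether its EOQ is feasible; otherwise the best quantity at that price is the breakpoint.
Tier 1 (€48.30): EOQ = 318.5 exceeds tier's upper bound 289, so this tier is dominated.
EOQ at €44.10 = 333.3 (feasible in tier 2): TC = 54,370×€44.10 + (54,370/333.3)×8.11 + (333.3/2)×0.18×€44.10 = €2,400,362.82.
EOQ at €41.84 = 342.2 < 460, so use break Q=460: TC = 54,370×€41.84 + (54,370/460.0)×8.11 + (460.0/2)×0.18×€41.84 = €2,277,531.54.
Lowest total cost among the candidates is at Q = 460.0.

TC* ≈ €2,277,531.54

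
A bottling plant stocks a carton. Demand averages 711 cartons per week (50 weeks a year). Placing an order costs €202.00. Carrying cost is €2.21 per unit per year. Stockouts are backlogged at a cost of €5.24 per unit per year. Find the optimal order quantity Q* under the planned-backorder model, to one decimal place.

Q* ≈ 3,039.7 cartons

Annual demand D = 711 × 50 = 35,550.
With planned backorders, Q* = √(2DS/H) · √((H+B)/B).
√(2DS/H) = √(2 × 35,550 × 202 / 2.21) = 2549.261.
√((H+B)/B) = √((2.21+5.24)/5.24) = 1.1924.
Q* ≈ 3039.673.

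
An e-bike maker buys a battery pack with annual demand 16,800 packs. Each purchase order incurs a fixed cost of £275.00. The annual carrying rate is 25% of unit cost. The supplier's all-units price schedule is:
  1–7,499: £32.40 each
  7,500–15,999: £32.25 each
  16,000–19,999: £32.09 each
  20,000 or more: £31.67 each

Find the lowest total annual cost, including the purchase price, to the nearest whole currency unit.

Holding cost per unit per year at price C is H = 0.25·C.
For each price level, check whether its EOQ is feasible; otherwise the best quantity at that price is the breakpoint.
EOQ at £32.40 = 1068.1 (feasible in tier 1): TC = 16,800×£32.40 + (16,800/1068.1)×275 + (1068.1/2)×0.25×£32.40 = £552,971.24.
EOQ at £32.25 = 1070.5 < 7500, so use break Q=7500: TC = 16,800×£32.25 + (16,800/7500.0)×275 + (7500.0/2)×0.25×£32.25 = £572,650.38.
EOQ at £32.09 = 1073.2 < 16000, so use break Q=16000: TC = 16,800×£32.09 + (16,800/16000.0)×275 + (16000.0/2)×0.25×£32.09 = £603,580.75.
EOQ at £31.67 = 1080.3 < 20000, so use break Q=20000: TC = 16,800×£31.67 + (16,800/20000.0)×275 + (20000.0/2)×0.25×£31.67 = £611,462.00.
Lowest total cost among the candidates is at Q = 1068.1.

TC* ≈ £552,971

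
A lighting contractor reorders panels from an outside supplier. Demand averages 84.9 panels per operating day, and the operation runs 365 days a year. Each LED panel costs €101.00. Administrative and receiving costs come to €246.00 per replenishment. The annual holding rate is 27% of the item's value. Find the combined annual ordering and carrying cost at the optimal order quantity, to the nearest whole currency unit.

Annual demand D = 84.9 × 365 = 30,988.5.
Holding cost H = 0.27 × €101.00 = €27.2700 per unit per year.
The optimal lot size = √(2DS/H) = √(2 × 30,988.5 × 246 / 27.27) ≈ 747.72.
At Q*, ordering cost (D/Q*)S equals holding cost (Q*/2)H, each = √(DSH/2).
Minimum total = √(2DSH) = √(2 × 30,988.5 × 246 × 27.27) ≈ 20390.384.

TC* ≈ €20,390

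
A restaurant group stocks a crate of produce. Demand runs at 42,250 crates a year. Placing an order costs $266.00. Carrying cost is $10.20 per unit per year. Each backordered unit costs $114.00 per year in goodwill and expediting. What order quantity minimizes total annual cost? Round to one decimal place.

Q* ≈ 1,549.4 crates

With planned backorders, Q* = √(2DS/H) · √((H+B)/B).
√(2DS/H) = √(2 × 42,250 × 266 / 10.2) = 1484.462.
√((H+B)/B) = √((10.2+114)/114) = 1.0438.
Q* ≈ 1549.450.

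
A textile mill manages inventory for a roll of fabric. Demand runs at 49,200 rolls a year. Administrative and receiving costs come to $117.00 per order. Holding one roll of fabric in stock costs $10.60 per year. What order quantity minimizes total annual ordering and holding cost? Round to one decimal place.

Q* ≈ 1,042.2 rolls

EOQ = √(2DS / H) = √(2 × 49,200 × 117 / 10.6).
= √(11,512,800 / 10.6) = √1,086,113.2075 ≈ 1042.168.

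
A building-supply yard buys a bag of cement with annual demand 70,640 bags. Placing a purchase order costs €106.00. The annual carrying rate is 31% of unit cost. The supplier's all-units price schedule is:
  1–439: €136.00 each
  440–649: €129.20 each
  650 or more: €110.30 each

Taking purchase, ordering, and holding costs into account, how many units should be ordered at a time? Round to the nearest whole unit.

Holding cost per unit per year at price C is H = 0.31·C.
Evaluate total cost at each tier's feasible EOQ or, if the EOQ is below the tier, at the tier's minimum quantity.
Tier 1 (€136.00): EOQ = 596.0 exceeds tier's upper bound 439, so this tier is dominated.
EOQ at €129.20 = 611.5 (feasible in tier 2): TC = 70,640×€129.20 + (70,640/611.5)×106 + (611.5/2)×0.31×€129.20 = €9,151,178.94.
EOQ at €110.30 = 661.8 (feasible in tier 3): TC = 70,640×€110.30 + (70,640/661.8)×106 + (661.8/2)×0.31×€110.30 = €7,814,220.82.
Lowest total cost is €7,814,220.82 at Q = 661.8.

Q* ≈ 662 bags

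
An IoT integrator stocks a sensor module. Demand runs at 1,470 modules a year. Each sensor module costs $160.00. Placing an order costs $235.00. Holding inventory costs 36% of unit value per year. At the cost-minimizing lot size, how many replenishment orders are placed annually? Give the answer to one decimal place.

Holding cost H = 0.36 × $160.00 = $57.6000 per unit per year.
Q* = √(2DS/H) = √(2 × 1,470 × 235 / 57.6) ≈ 109.52.
Orders per year = D / Q* = 1,470 / 109.52 ≈ 13.422.

N ≈ 13.4 orders per year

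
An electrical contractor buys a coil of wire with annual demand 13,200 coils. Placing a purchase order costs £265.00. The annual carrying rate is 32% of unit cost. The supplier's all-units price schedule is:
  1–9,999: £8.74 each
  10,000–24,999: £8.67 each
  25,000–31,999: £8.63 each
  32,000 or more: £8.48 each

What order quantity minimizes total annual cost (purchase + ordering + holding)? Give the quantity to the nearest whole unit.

Q* ≈ 1,582 coils

Holding cost per unit per year at price C is H = 0.32·C.
Candidates are each tier's EOQ (if it falls in that tier) and each price-break quantity.
EOQ at £8.74 = 1581.6 (feasible in tier 1): TC = 13,200×£8.74 + (13,200/1581.6)×265 + (1581.6/2)×0.32×£8.74 = £119,791.39.
EOQ at £8.67 = 1588.0 < 10000, so use break Q=10000: TC = 13,200×£8.67 + (13,200/10000.0)×265 + (10000.0/2)×0.32×£8.67 = £128,665.80.
EOQ at £8.63 = 1591.6 < 25000, so use break Q=25000: TC = 13,200×£8.63 + (13,200/25000.0)×265 + (25000.0/2)×0.32×£8.63 = £148,575.92.
EOQ at £8.48 = 1605.7 < 32000, so use break Q=32000: TC = 13,200×£8.48 + (13,200/32000.0)×265 + (32000.0/2)×0.32×£8.48 = £155,462.91.
Lowest total cost is £119,791.39 at Q = 1581.6.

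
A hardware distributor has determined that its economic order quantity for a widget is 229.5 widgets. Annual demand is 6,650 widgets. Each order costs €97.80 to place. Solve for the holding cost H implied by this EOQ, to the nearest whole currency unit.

Invert the EOQ relation Q*² = 2DS/H.
From Q* = √(2DS/H): H = 2DS / Q*² = 2 × 6,650 × 97.8 / 229.5² = 24.6959.

H ≈ €25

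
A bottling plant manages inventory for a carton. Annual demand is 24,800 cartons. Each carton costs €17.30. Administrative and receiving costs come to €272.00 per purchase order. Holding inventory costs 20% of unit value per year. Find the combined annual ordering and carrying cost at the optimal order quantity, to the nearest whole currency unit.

TC* ≈ €6,832

Holding cost H = 0.20 × €17.30 = €3.4600 per unit per year.
EOQ = √(2DS/H) = √(2 × 24,800 × 272 / 3.46) ≈ 1974.64.
At the optimum the two cost components are equal, so total cost = 2·(Q*/2)H = Q*·H.
Minimum total = √(2DSH) = √(2 × 24,800 × 272 × 3.46) ≈ 6832.244.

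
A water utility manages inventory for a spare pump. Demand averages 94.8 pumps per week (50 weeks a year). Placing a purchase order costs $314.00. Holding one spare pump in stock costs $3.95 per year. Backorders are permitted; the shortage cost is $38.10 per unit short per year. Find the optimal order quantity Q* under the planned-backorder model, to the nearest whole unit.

Annual demand D = 94.8 × 50 = 4,740.
With planned backorders, Q* = √(2DS/H) · √((H+B)/B).
√(2DS/H) = √(2 × 4,740 × 314 / 3.95) = 868.101.
√((H+B)/B) = √((3.95+38.1)/38.1) = 1.0506.
Q* ≈ 911.992.

Q* ≈ 912 pumps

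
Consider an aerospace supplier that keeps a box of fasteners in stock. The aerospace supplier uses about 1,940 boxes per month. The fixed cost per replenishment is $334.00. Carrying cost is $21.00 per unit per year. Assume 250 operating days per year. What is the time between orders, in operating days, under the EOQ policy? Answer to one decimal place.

Annual demand D = 1,940 × 12 = 23,280.
EOQ = √(2DS/H) = √(2 × 23,280 × 334 / 21) ≈ 860.54.
Cycle time = Q*/D × 250 = 860.54 / 23,280 × 250 ≈ 9.241 days.

T ≈ 9.2 days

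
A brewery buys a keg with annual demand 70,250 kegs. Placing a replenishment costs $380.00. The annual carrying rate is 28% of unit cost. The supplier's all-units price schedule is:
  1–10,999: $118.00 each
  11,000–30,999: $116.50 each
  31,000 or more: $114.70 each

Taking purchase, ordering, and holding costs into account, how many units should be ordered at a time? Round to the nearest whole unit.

Holding cost per unit per year at price C is H = 0.28·C.
Candidates are each tier's EOQ (if it falls in that tier) and each price-break quantity.
EOQ at $118.00 = 1271.2 (feasible in tier 1): TC = 70,250×$118.00 + (70,250/1271.2)×380 + (1271.2/2)×0.28×$118.00 = $8,331,500.07.
EOQ at $116.50 = 1279.3 < 11000, so use break Q=11000: TC = 70,250×$116.50 + (70,250/11000.0)×380 + (11000.0/2)×0.28×$116.50 = $8,365,961.82.
EOQ at $114.70 = 1289.3 < 31000, so use break Q=31000: TC = 70,250×$114.70 + (70,250/31000.0)×380 + (31000.0/2)×0.28×$114.70 = $8,556,334.13.
Lowest total cost is $8,331,500.07 at Q = 1271.2.

Q* ≈ 1,271 kegs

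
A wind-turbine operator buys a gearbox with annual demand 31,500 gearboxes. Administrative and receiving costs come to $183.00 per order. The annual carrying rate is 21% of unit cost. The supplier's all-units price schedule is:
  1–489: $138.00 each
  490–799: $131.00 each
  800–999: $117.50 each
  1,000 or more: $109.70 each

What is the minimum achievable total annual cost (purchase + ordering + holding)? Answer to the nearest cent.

Holding cost per unit per year at price C is H = 0.21·C.
For each price level, check whether its EOQ is feasible; otherwise the best quantity at that price is the breakpoint.
Tier 1 ($138.00): EOQ = 630.7 exceeds tier's upper bound 489, so this tier is dominated.
EOQ at $131.00 = 647.4 (feasible in tier 2): TC = 31,500×$131.00 + (31,500/647.4)×183 + (647.4/2)×0.21×$131.00 = $4,144,309.06.
EOQ at $117.50 = 683.5 < 800, so use break Q=800: TC = 31,500×$117.50 + (31,500/800.0)×183 + (800.0/2)×0.21×$117.50 = $3,718,325.62.
EOQ at $109.70 = 707.4 < 1000, so use break Q=1000: TC = 31,500×$109.70 + (31,500/1000.0)×183 + (1000.0/2)×0.21×$109.70 = $3,472,833.00.
Lowest total cost among the candidates is at Q = 1000.0.

TC* ≈ $3,472,833.00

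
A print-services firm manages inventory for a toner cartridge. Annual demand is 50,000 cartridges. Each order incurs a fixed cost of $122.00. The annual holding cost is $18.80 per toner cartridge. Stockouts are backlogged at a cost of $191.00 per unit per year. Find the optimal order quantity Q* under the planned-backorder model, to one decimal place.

Q* ≈ 844.3 cartridges

With planned backorders, Q* = √(2DS/H) · √((H+B)/B).
√(2DS/H) = √(2 × 50,000 × 122 / 18.8) = 805.566.
√((H+B)/B) = √((18.8+191)/191) = 1.0481.
Q* ≈ 844.281.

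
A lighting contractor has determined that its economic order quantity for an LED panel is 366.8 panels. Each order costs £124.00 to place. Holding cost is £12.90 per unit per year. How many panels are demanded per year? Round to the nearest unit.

Squaring Q* = √(2DS/H) gives Q*² = 2DS/H.
From Q* = √(2DS/H): D = Q*²H / (2S) = 366.8² × 12.9 / (2 × 124) = 6998.367.

D ≈ 6,998 panels per year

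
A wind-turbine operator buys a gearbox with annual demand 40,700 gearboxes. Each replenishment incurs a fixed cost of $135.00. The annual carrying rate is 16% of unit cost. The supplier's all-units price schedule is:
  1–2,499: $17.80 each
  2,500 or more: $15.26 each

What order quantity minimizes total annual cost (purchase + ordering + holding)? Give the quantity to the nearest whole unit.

Holding cost per unit per year at price C is H = 0.16·C.
Candidates are each tier's EOQ (if it falls in that tier) and each price-break quantity.
EOQ at $17.80 = 1964.3 (feasible in tier 1): TC = 40,700×$17.80 + (40,700/1964.3)×135 + (1964.3/2)×0.16×$17.80 = $730,054.34.
EOQ at $15.26 = 2121.5 < 2500, so use break Q=2500: TC = 40,700×$15.26 + (40,700/2500.0)×135 + (2500.0/2)×0.16×$15.26 = $626,331.80.
Lowest total cost is $626,331.80 at Q = 2500.0.

Q* ≈ 2,500 gearboxes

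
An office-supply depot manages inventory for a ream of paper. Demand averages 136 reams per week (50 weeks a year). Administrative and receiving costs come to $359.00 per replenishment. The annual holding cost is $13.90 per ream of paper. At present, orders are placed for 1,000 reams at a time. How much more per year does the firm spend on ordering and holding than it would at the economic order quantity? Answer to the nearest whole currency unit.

Annual demand D = 136 × 50 = 6,800.
EOQ = √(2DS/H) = √(2 × 6,800 × 359 / 13.9) ≈ 592.66.
Cost at Q* = (D/Q*)S + (Q*/2)H = √(2DSH) ≈ $8,238.04.
Cost at Q = 1,000: (6,800/1,000)×359 + (1,000/2)×13.9 = $2,441.20 + $6,950.00 = $9,391.20.
Excess = $9,391.20 − $8,238.04 = $1,153.16.

Extra cost ≈ $1,153 per year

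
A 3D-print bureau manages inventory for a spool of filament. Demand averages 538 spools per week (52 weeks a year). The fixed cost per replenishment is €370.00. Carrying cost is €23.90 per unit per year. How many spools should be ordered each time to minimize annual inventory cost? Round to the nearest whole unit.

Q* ≈ 931 spools

Annual demand D = 538 × 52 = 27,976.
EOQ = √(2DS / H) = √(2 × 27,976 × 370 / 23.9).
= √(20,702,240 / 23.9) = √866,202.5105 ≈ 930.700.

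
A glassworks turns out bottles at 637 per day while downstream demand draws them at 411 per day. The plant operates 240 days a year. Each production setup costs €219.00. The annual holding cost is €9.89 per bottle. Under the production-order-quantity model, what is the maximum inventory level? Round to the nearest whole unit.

I_max ≈ 1,245 bottles

Annual demand D = 411 × 240 = 98,640.
Production build-up factor (1 − d/p) = 1 − 411/637 = 0.3548.
Q* = √(2DS / (H(1 − d/p))) = √(2 × 98,640 × 219 / (9.89 × 0.3548)).
= √(43,204,320 / 3.5089) ≈ 3508.980.
Maximum inventory = Q*(1 − d/p) = 3508.980 × 0.3548 ≈ 1244.944.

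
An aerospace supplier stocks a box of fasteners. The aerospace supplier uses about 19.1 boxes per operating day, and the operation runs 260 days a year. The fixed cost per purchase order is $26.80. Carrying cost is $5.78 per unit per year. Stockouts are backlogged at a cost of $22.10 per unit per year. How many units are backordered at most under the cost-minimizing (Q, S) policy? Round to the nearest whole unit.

Annual demand D = 19.1 × 260 = 4,966.
With planned backorders, Q* = √(2DS/H) · √((H+B)/B).
√(2DS/H) = √(2 × 4,966 × 26.8 / 5.78) = 214.596.
√((H+B)/B) = √((5.78+22.1)/22.1) = 1.1232.
Q* ≈ 241.031.
S* = Q* · H/(H+B) = 241.031 × 5.78/27.88 ≈ 49.970.

S* ≈ 50 boxes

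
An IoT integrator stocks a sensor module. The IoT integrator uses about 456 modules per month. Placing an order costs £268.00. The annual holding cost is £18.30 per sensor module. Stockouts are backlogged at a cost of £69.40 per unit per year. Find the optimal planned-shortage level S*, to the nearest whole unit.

S* ≈ 94 modules

Annual demand D = 456 × 12 = 5,472.
With planned backorders, Q* = √(2DS/H) · √((H+B)/B).
√(2DS/H) = √(2 × 5,472 × 268 / 18.3) = 400.341.
√((H+B)/B) = √((18.3+69.4)/69.4) = 1.1241.
Q* ≈ 450.039.
S* = Q* · H/(H+B) = 450.039 × 18.3/87.7 ≈ 93.908.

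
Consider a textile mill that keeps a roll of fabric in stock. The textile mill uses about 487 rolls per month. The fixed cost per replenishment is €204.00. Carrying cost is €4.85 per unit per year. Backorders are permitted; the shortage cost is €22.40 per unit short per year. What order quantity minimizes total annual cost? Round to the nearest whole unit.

Annual demand D = 487 × 12 = 5,844.
With planned backorders, Q* = √(2DS/H) · √((H+B)/B).
√(2DS/H) = √(2 × 5,844 × 204 / 4.85) = 701.155.
√((H+B)/B) = √((4.85+22.4)/22.4) = 1.1030.
Q* ≈ 773.345.

Q* ≈ 773 rolls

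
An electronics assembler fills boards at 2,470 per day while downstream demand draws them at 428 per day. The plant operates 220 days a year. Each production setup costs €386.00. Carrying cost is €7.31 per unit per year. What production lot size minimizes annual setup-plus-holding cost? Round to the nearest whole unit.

Annual demand D = 428 × 220 = 94,160.
Production build-up factor (1 − d/p) = 1 − 428/2,470 = 0.8267.
Q* = √(2DS / (H(1 − d/p))) = √(2 × 94,160 × 386 / (7.31 × 0.8267)).
= √(72,691,520 / 6.0433) ≈ 3468.197.

Q* ≈ 3,468 boards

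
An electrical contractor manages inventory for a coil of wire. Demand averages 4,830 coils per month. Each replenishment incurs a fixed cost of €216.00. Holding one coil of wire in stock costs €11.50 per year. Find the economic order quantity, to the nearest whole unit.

Q* ≈ 1,476 coils

Annual demand D = 4,830 × 12 = 57,960.
EOQ = √(2DS / H) = √(2 × 57,960 × 216 / 11.5).
= √(25,038,720 / 11.5) = √2,177,280 ≈ 1475.561.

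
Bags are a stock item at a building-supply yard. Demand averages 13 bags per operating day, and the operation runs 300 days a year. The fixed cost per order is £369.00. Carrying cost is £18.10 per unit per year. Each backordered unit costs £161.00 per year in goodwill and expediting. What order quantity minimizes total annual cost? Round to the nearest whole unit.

Annual demand D = 13 × 300 = 3,900.
With planned backorders, Q* = √(2DS/H) · √((H+B)/B).
√(2DS/H) = √(2 × 3,900 × 369 / 18.1) = 398.769.
√((H+B)/B) = √((18.1+161)/161) = 1.0547.
Q* ≈ 420.587.

Q* ≈ 421 bags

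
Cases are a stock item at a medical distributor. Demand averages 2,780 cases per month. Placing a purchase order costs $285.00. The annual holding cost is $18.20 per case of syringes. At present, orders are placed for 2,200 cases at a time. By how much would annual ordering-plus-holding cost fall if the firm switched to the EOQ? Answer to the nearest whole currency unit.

Annual demand D = 2,780 × 12 = 33,360.
EOQ = √(2DS/H) = √(2 × 33,360 × 285 / 18.2) ≈ 1022.15.
Cost at Q* = (D/Q*)S + (Q*/2)H = √(2DSH) ≈ $18,603.14.
Cost at Q = 2,200: (33,360/2,200)×285 + (2,200/2)×18.2 = $4,321.64 + $20,020.00 = $24,341.64.
Excess = $24,341.64 − $18,603.14 = $5,738.50.

Extra cost ≈ $5,739 per year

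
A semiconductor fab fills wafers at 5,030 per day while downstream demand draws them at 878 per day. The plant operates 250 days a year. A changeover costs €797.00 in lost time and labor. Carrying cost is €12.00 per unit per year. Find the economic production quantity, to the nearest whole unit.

Annual demand D = 878 × 250 = 219,500.
Production build-up factor (1 − d/p) = 1 − 878/5,030 = 0.8254.
Q* = √(2DS / (H(1 − d/p))) = √(2 × 219,500 × 797 / (12 × 0.8254)).
= √(349,883,000 / 9.9054) ≈ 5943.279.

Q* ≈ 5,943 wafers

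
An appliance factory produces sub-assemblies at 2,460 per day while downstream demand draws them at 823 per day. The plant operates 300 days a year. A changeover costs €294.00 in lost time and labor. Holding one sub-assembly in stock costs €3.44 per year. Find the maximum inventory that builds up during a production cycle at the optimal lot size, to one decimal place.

I_max ≈ 5,299.4 sub-assemblies

Annual demand D = 823 × 300 = 246,900.
Production build-up factor (1 − d/p) = 1 − 823/2,460 = 0.6654.
Q* = √(2DS / (H(1 − d/p))) = √(2 × 246,900 × 294 / (3.44 × 0.6654)).
= √(145,177,200 / 2.2891) ≈ 7963.669.
Maximum inventory = Q*(1 − d/p) = 7963.669 × 0.6654 ≈ 5299.401.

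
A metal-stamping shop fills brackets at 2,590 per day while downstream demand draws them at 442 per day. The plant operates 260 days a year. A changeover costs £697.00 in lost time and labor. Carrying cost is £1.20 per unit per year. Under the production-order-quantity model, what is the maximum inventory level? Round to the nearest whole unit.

I_max ≈ 10,522 brackets

Annual demand D = 442 × 260 = 114,920.
Production build-up factor (1 − d/p) = 1 − 442/2,590 = 0.8293.
Q* = √(2DS / (H(1 − d/p))) = √(2 × 114,920 × 697 / (1.2 × 0.8293)).
= √(160,198,480 / 0.9952) ≈ 12687.362.
Maximum inventory = Q*(1 − d/p) = 12687.362 × 0.8293 ≈ 10522.182.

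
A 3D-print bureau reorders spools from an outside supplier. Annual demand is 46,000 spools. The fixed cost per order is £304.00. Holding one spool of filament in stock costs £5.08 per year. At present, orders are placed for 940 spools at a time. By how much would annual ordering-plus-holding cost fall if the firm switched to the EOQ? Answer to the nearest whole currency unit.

EOQ = √(2DS/H) = √(2 × 46,000 × 304 / 5.08) ≈ 2346.38.
Cost at Q* = (D/Q*)S + (Q*/2)H = √(2DSH) ≈ £11,919.62.
Cost at Q = 940: (46,000/940)×304 + (940/2)×5.08 = £14,876.60 + £2,387.60 = £17,264.20.
Excess = £17,264.20 − £11,919.62 = £5,344.57.

Extra cost ≈ £5,345 per year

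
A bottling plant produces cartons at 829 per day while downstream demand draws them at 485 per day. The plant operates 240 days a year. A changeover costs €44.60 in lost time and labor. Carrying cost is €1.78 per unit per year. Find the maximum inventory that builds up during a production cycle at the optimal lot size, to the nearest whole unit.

I_max ≈ 1,556 cartons

Annual demand D = 485 × 240 = 116,400.
Production build-up factor (1 − d/p) = 1 − 485/829 = 0.4150.
Q* = √(2DS / (H(1 − d/p))) = √(2 × 116,400 × 44.6 / (1.78 × 0.4150)).
= √(10,382,880 / 0.7386) ≈ 3749.272.
Maximum inventory = Q*(1 − d/p) = 3749.272 × 0.4150 ≈ 1555.790.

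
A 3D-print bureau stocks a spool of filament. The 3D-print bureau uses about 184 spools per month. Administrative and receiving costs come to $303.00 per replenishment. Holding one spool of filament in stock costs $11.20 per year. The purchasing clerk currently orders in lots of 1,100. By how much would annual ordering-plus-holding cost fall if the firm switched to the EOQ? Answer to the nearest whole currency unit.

Extra cost ≈ $2,897 per year

Annual demand D = 184 × 12 = 2,208.
EOQ = √(2DS/H) = √(2 × 2,208 × 303 / 11.2) ≈ 345.64.
Cost at Q* = (D/Q*)S + (Q*/2)H = √(2DSH) ≈ $3,871.19.
Cost at Q = 1,100: (2,208/1,100)×303 + (1,100/2)×11.2 = $608.20 + $6,160.00 = $6,768.20.
Excess = $6,768.20 − $3,871.19 = $2,897.01.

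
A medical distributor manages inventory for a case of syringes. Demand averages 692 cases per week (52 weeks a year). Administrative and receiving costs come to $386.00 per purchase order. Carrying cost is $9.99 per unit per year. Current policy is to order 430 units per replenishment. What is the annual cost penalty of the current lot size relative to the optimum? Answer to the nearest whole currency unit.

Annual demand D = 692 × 52 = 35,984.
EOQ = √(2DS/H) = √(2 × 35,984 × 386 / 9.99) ≈ 1667.56.
Cost at Q* = (D/Q*)S + (Q*/2)H = √(2DSH) ≈ $16,658.89.
Cost at Q = 430: (35,984/430)×386 + (430/2)×9.99 = $32,301.92 + $2,147.85 = $34,449.77.
Excess = $34,449.77 − $16,658.89 = $17,790.87.

Extra cost ≈ $17,791 per year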